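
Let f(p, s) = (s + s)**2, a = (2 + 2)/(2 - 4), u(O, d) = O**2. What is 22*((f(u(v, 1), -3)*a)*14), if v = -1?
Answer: -22176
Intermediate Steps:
a = -2 (a = 4/(-2) = 4*(-1/2) = -2)
f(p, s) = 4*s**2 (f(p, s) = (2*s)**2 = 4*s**2)
22*((f(u(v, 1), -3)*a)*14) = 22*(((4*(-3)**2)*(-2))*14) = 22*(((4*9)*(-2))*14) = 22*((36*(-2))*14) = 22*(-72*14) = 22*(-1008) = -22176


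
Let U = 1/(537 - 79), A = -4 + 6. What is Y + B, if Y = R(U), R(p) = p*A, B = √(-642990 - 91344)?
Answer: 1/229 + I*√734334 ≈ 0.0043668 + 856.93*I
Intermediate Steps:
A = 2
B = I*√734334 (B = √(-734334) = I*√734334 ≈ 856.93*I)
U = 1/458 ≈ 0.0021834
R(p) = 2*p (R(p) = p*2 = 2*p)
Y = 1/229 (Y = 2*(1/458) = 1/229 ≈ 0.0043668)
Y + B = 1/229 + I*√734334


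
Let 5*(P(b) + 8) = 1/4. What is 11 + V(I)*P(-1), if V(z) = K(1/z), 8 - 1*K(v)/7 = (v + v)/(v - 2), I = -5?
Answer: -46649/110 ≈ -424.08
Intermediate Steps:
P(b) = -159/20 (P(b) = -8 + (⅕)/4 = -8 + (⅕)*(¼) = -8 + 1/20 = -159/20)
K(v) = 56 - 14*v/(-2 + v) (K(v) = 56 - 7*(v + v)/(v - 2) = 56 - 7*2*v/(-2 + v) = 56 - 14*v/(-2 + v))
V(z) = 14*(-8 + 3/z)/(-2 + 1/z)
11 + V(I)*P(-1) = 11 + (14*(-3 + 8*(-5))/(-1 + 2*(-5)))*(-159/20) = 11 + (14*(-3 - 40)/(-1 - 10))*(-159/20) = 11 + (14*(-43)/(-11))*(-159/20) = 11 + (14*(-1/11)*(-43))*(-159/20) = 11 + (602/11)*(-159/20) = 11 - 47859/110 = -46649/110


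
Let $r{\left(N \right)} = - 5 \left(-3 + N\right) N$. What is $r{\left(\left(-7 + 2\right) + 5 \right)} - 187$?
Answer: $-187$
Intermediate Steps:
$r{\left(N \right)} = - 5 N \left(-3 + N\right)$
$r{\left(\left(-7 + 2\right) + 5 \right)} - 187 = 5 \left(\left(-7 + 2\right) + 5\right) \left(3 - \left(\left(-7 + 2\right) + 5\right)\right) - 187 = 5 \left(-5 + 5\right) \left(3 - \left(-5 + 5\right)\right) - 187 = 5 \cdot 0 \left(3 - 0\right) - 187 = 5 \cdot 0 \left(3 + 0\right) - 187 = 5 \cdot 0 \cdot 3 - 187 = 0 - 187 = -187$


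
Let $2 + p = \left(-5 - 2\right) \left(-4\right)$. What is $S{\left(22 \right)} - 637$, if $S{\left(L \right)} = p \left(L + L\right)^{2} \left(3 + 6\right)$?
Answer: $452387$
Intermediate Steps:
$p = 26$ ($p = -2 + \left(-5 - 2\right) \left(-4\right) = -2 - -28 = -2 + 28 = 26$)
$S{\left(L \right)} = 936 L^{2}$ ($S{\left(L \right)} = 26 \left(L + L\right)^{2} \left(3 + 6\right) = 26 \left(2 L\right)^{2} \cdot 9 = 26 \cdot 4 L^{2} \cdot 9 = 104 L^{2} \cdot 9 = 936 L^{2}$)
$S{\left(22 \right)} - 637 = 936 \cdot 22^{2} - 637 = 936 \cdot 484 - 637 = 453024 - 637 = 452387$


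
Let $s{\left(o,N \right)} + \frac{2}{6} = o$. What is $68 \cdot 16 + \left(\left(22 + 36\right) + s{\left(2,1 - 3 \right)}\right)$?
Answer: $\frac{3443}{3} \approx 1147.7$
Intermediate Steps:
$s{\left(o,N \right)} = - \frac{1}{3} + o$
$68 \cdot 16 + \left(\left(22 + 36\right) + s{\left(2,1 - 3 \right)}\right) = 68 \cdot 16 + \left(\left(22 + 36\right) + \left(- \frac{1}{3} + 2\right)\right) = 1088 + \left(58 + \frac{5}{3}\right) = 1088 + \frac{179}{3} = \frac{3443}{3}$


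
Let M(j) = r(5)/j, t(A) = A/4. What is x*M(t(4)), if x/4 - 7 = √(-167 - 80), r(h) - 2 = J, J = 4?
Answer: 168 + 24*I*√247 ≈ 168.0 + 377.19*I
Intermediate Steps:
t(A) = A/4 (t(A) = A*(¼) = A/4)
r(h) = 6 (r(h) = 2 + 4 = 6)
x = 28 + 4*I*√247 (x = 28 + 4*√(-167 - 80) = 28 + 4*√(-247) = 28 + 4*(I*√247) = 28 + 4*I*√247 ≈ 28.0 + 62.865*I)
M(j) = 6/j
x*M(t(4)) = (28 + 4*I*√247)*(6/(((¼)*4))) = (28 + 4*I*√247)*(6/1) = (28 + 4*I*√247)*(6*1) = (28 + 4*I*√247)*6 = 168 + 24*I*√247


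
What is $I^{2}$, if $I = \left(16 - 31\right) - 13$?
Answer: $784$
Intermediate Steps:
$I = -28$ ($I = -15 - 13 = -28$)
$I^{2} = \left(-28\right)^{2} = 784$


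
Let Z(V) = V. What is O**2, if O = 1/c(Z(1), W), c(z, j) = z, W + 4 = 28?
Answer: 1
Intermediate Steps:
W = 24 (W = -4 + 28 = 24)
O = 1 (O = 1/1 = 1)
O**2 = 1**2 = 1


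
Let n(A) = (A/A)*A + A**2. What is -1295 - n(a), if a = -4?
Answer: -1307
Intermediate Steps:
n(A) = A + A**2 (n(A) = 1*A + A**2 = A + A**2)
-1295 - n(a) = -1295 - (-4)*(1 - 4) = -1295 - (-4)*(-3) = -1295 - 1*12 = -1295 - 12 = -1307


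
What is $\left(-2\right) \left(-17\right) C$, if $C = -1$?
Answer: $-34$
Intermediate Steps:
$\left(-2\right) \left(-17\right) C = \left(-2\right) \left(-17\right) \left(-1\right) = 34 \left(-1\right) = -34$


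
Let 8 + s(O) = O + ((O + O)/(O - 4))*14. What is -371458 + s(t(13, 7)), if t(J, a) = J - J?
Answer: -371466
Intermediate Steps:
t(J, a) = 0
s(O) = -8 + O + 28*O/(-4 + O) (s(O) = -8 + (O + ((O + O)/(O - 4))*14) = -8 + (O + ((2*O)/(-4 + O))*14) = -8 + (O + (2*O/(-4 + O))*14) = -8 + (O + 28*O/(-4 + O)) = -8 + O + 28*O/(-4 + O))
-371458 + s(t(13, 7)) = -371458 + (32 + 0² + 16*0)/(-4 + 0) = -371458 + (32 + 0 + 0)/(-4) = -371458 - ¼*32 = -371458 - 8 = -371466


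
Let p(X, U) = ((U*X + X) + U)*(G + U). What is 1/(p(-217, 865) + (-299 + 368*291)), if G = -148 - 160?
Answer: -1/104083960 ≈ -9.6076e-9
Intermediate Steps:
G = -308
p(X, U) = (-308 + U)*(U + X + U*X) (p(X, U) = ((U*X + X) + U)*(-308 + U) = ((X + U*X) + U)*(-308 + U) = (U + X + U*X)*(-308 + U) = (-308 + U)*(U + X + U*X))
1/(p(-217, 865) + (-299 + 368*291)) = 1/((865² - 308*865 - 308*(-217) - 217*865² - 307*865*(-217)) + (-299 + 368*291)) = 1/((748225 - 266420 + 66836 - 217*748225 + 57625435) + (-299 + 107088)) = 1/((748225 - 266420 + 66836 - 162364825 + 57625435) + 106789) = 1/(-104190749 + 106789) = 1/(-104083960) = -1/104083960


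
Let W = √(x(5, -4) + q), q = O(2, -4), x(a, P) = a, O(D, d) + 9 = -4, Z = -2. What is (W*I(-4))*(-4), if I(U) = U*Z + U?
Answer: -32*I*√2 ≈ -45.255*I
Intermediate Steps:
O(D, d) = -13 (O(D, d) = -9 - 4 = -13)
q = -13
W = 2*I*√2 (W = √(5 - 13) = √(-8) = 2*I*√2 ≈ 2.8284*I)
I(U) = -U (I(U) = U*(-2) + U = -2*U + U = -U)
(W*I(-4))*(-4) = ((2*I*√2)*(-1*(-4)))*(-4) = ((2*I*√2)*4)*(-4) = (8*I*√2)*(-4) = -32*I*√2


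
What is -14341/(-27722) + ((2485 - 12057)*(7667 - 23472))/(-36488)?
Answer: -262088265482/63220021 ≈ -4145.7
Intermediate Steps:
-14341/(-27722) + ((2485 - 12057)*(7667 - 23472))/(-36488) = -14341*(-1/27722) - 9572*(-15805)*(-1/36488) = 14341/27722 + 151285460*(-1/36488) = 14341/27722 - 37821365/9122 = -262088265482/63220021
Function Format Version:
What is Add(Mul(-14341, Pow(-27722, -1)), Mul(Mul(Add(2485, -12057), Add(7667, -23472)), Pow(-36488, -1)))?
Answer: Rational(-262088265482, 63220021) ≈ -4145.7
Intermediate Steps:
Add(Mul(-14341, Pow(-27722, -1)), Mul(Mul(Add(2485, -12057), Add(7667, -23472)), Pow(-36488, -1))) = Add(Mul(-14341, Rational(-1, 27722)), Mul(Mul(-9572, -15805), Rational(-1, 36488))) = Add(Rational(14341, 27722), Mul(151285460, Rational(-1, 36488))) = Add(Rational(14341, 27722), Rational(-37821365, 9122)) = Rational(-262088265482, 63220021)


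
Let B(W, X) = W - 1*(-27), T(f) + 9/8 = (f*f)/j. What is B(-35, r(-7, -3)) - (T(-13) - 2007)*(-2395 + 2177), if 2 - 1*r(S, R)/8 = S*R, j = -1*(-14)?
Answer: -12184135/28 ≈ -4.3515e+5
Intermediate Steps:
j = 14
T(f) = -9/8 + f**2/14 (T(f) = -9/8 + (f*f)/14 = -9/8 + f**2*(1/14) = -9/8 + f**2/14)
r(S, R) = 16 - 8*R*S (r(S, R) = 16 - 8*S*R = 16 - 8*R*S)
B(W, X) = 27 + W (B(W, X) = W + 27 = 27 + W)
B(-35, r(-7, -3)) - (T(-13) - 2007)*(-2395 + 2177) = (27 - 35) - ((-9/8 + (1/14)*(-13)**2) - 2007)*(-2395 + 2177) = -8 - ((-9/8 + (1/14)*169) - 2007)*(-218) = -8 - ((-9/8 + 169/14) - 2007)*(-218) = -8 - (613/56 - 2007)*(-218) = -8 - (-111779)*(-218)/56 = -8 - 1*12183911/28 = -8 - 12183911/28 = -12184135/28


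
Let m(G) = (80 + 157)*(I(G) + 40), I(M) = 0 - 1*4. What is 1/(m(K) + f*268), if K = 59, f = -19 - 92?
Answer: -1/21216 ≈ -4.7134e-5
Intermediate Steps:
f = -111
I(M) = -4 (I(M) = 0 - 4 = -4)
m(G) = 8532 (m(G) = (80 + 157)*(-4 + 40) = 237*36 = 8532)
1/(m(K) + f*268) = 1/(8532 - 111*268) = 1/(8532 - 29748) = 1/(-21216) = -1/21216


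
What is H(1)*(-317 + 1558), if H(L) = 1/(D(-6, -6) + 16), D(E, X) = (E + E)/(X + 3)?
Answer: 1241/20 ≈ 62.050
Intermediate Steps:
D(E, X) = 2*E/(3 + X) (D(E, X) = (2*E)/(3 + X) = 2*E/(3 + X))
H(L) = 1/20 (H(L) = 1/(2*(-6)/(3 - 6) + 16) = 1/(2*(-6)/(-3) + 16) = 1/(2*(-6)*(-⅓) + 16) = 1/(4 + 16) = 1/20)
H(1)*(-317 + 1558) = (-317 + 1558)/20 = (1/20)*1241 = 1241/20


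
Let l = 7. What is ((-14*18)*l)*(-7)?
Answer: 12348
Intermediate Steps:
((-14*18)*l)*(-7) = (-14*18*7)*(-7) = -252*7*(-7) = -1764*(-7) = 12348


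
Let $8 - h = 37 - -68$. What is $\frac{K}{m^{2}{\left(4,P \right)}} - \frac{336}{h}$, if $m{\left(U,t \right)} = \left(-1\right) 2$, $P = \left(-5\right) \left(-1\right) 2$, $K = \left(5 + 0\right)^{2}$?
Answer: $\frac{3769}{388} \approx 9.7139$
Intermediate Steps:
$K = 25$ ($K = 5^{2} = 25$)
$P = 10$ ($P = 5 \cdot 2 = 10$)
$m{\left(U,t \right)} = -2$
$h = -97$ ($h = 8 - \left(37 - -68\right) = 8 - \left(37 + 68\right) = 8 - 105 = -97$)
$\frac{K}{m^{2}{\left(4,P \right)}} - \frac{336}{h} = \frac{25}{\left(-2\right)^{2}} - \frac{336}{-97} = \frac{25}{4} - - \frac{336}{97} = 25 \cdot \frac{1}{4} + \frac{336}{97} = \frac{25}{4} + \frac{336}{97} = \frac{3769}{388}$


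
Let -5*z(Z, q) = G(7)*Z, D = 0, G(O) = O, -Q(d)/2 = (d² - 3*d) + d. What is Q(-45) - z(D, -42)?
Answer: -4230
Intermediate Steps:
Q(d) = -2*d² + 4*d (Q(d) = -2*((d² - 3*d) + d) = -2*(d² - 2*d) = -2*d² + 4*d)
z(Z, q) = -7*Z/5
Q(-45) - z(D, -42) = 2*(-45)*(2 - 1*(-45)) - (-7)*0/5 = 2*(-45)*(2 + 45) - 1*0 = 2*(-45)*47 + 0 = -4230 + 0 = -4230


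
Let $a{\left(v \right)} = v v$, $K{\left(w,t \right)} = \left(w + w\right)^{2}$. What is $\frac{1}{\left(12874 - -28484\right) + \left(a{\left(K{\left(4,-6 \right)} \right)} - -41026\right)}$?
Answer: $\frac{1}{86480} \approx 1.1563 \cdot 10^{-5}$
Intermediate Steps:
$K{\left(w,t \right)} = 4 w^{2}$ ($K{\left(w,t \right)} = \left(2 w\right)^{2} = 4 w^{2}$)
$a{\left(v \right)} = v^{2}$
$\frac{1}{\left(12874 - -28484\right) + \left(a{\left(K{\left(4,-6 \right)} \right)} - -41026\right)} = \frac{1}{\left(12874 - -28484\right) + \left(\left(4 \cdot 4^{2}\right)^{2} - -41026\right)} = \frac{1}{\left(12874 + 28484\right) + \left(\left(4 \cdot 16\right)^{2} + 41026\right)} = \frac{1}{41358 + \left(64^{2} + 41026\right)} = \frac{1}{41358 + \left(4096 + 41026\right)} = \frac{1}{41358 + 45122} = \frac{1}{86480}$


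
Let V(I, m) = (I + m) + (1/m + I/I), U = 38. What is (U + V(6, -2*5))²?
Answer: 121801/100 ≈ 1218.0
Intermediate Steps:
V(I, m) = 1 + I + m + 1/m (V(I, m) = (I + m) + (1/m + 1) = (I + m) + (1 + 1/m) = 1 + I + m + 1/m)
(U + V(6, -2*5))² = (38 + (1 + 6 - 2*5 + 1/(-2*5)))² = (38 + (1 + 6 - 10 + 1/(-10)))² = (38 + (1 + 6 - 10 - ⅒))² = (38 - 31/10)² = (349/10)² = 121801/100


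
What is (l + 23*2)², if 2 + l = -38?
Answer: 36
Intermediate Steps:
l = -40 (l = -2 - 38 = -40)
(l + 23*2)² = (-40 + 23*2)² = (-40 + 46)² = 6² = 36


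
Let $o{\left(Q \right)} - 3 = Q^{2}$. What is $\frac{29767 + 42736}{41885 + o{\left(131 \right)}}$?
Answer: $\frac{72503}{59049} \approx 1.2278$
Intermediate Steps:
$o{\left(Q \right)} = 3 + Q^{2}$
$\frac{29767 + 42736}{41885 + o{\left(131 \right)}} = \frac{29767 + 42736}{41885 + \left(3 + 131^{2}\right)} = \frac{72503}{41885 + \left(3 + 17161\right)} = \frac{72503}{41885 + 17164} = \frac{72503}{59049}$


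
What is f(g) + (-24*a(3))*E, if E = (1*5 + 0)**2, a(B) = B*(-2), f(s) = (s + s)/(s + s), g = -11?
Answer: 3601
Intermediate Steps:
f(s) = 1 (f(s) = (2*s)/((2*s)) = (2*s)*(1/(2*s)) = 1)
a(B) = -2*B
E = 25 (E = (5 + 0)**2 = 5**2 = 25)
f(g) + (-24*a(3))*E = 1 - (-48)*3*25 = 1 - 24*(-6)*25 = 1 + 144*25 = 1 + 3600 = 3601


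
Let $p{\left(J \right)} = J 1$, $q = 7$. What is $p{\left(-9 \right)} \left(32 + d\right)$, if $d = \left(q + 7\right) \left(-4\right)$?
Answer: $216$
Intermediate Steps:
$p{\left(J \right)} = J$
$d = -56$ ($d = \left(7 + 7\right) \left(-4\right) = 14 \left(-4\right) = -56$)
$p{\left(-9 \right)} \left(32 + d\right) = - 9 \left(32 - 56\right) = \left(-9\right) \left(-24\right) = 216$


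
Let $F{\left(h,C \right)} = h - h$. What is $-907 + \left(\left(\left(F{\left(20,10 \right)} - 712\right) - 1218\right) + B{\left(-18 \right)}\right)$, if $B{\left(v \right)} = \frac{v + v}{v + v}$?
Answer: $-2836$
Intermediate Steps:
$F{\left(h,C \right)} = 0$
$B{\left(v \right)} = 1$ ($B{\left(v \right)} = \frac{2 v}{2 v} = 2 v \frac{1}{2 v} = 1$)
$-907 + \left(\left(\left(F{\left(20,10 \right)} - 712\right) - 1218\right) + B{\left(-18 \right)}\right) = -907 + \left(\left(\left(0 - 712\right) - 1218\right) + 1\right) = -907 + \left(\left(-712 - 1218\right) + 1\right) = -907 + \left(-1930 + 1\right) = -907 - 1929 = -2836$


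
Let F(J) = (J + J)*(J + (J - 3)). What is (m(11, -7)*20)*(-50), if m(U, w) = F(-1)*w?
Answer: 70000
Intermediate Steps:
F(J) = 2*J*(-3 + 2*J) (F(J) = (2*J)*(J + (-3 + J)) = (2*J)*(-3 + 2*J) = 2*J*(-3 + 2*J))
m(U, w) = 10*w (m(U, w) = (2*(-1)*(-3 + 2*(-1)))*w = (2*(-1)*(-3 - 2))*w = (2*(-1)*(-5))*w = 10*w)
(m(11, -7)*20)*(-50) = ((10*(-7))*20)*(-50) = -70*20*(-50) = -1400*(-50) = 70000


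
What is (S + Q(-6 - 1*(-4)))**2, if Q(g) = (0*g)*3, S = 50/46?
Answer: 625/529 ≈ 1.1815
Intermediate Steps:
S = 25/23 (S = 50*(1/46) = 25/23 ≈ 1.0870)
Q(g) = 0 (Q(g) = 0*3 = 0)
(S + Q(-6 - 1*(-4)))**2 = (25/23 + 0)**2 = (25/23)**2 = 625/529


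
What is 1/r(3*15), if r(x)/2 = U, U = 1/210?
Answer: 105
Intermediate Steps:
U = 1/210 ≈ 0.0047619
r(x) = 1/105 (r(x) = 2*(1/210) = 1/105)
1/r(3*15) = 1/(1/105) = 105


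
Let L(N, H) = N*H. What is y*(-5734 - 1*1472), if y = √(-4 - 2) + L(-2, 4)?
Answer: 57648 - 7206*I*√6 ≈ 57648.0 - 17651.0*I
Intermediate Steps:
L(N, H) = H*N
y = -8 + I*√6 (y = √(-4 - 2) + 4*(-2) = √(-6) - 8 = I*√6 - 8 = -8 + I*√6 ≈ -8.0 + 2.4495*I)
y*(-5734 - 1*1472) = (-8 + I*√6)*(-5734 - 1*1472) = (-8 + I*√6)*(-5734 - 1472) = (-8 + I*√6)*(-7206) = 57648 - 7206*I*√6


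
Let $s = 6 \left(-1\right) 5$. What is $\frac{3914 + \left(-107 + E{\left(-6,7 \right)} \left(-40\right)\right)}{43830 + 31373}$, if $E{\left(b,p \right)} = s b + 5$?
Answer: $- \frac{3593}{75203} \approx -0.047777$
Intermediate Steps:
$s = -30$ ($s = \left(-6\right) 5 = -30$)
$E{\left(b,p \right)} = 5 - 30 b$ ($E{\left(b,p \right)} = - 30 b + 5 = 5 - 30 b$)
$\frac{3914 + \left(-107 + E{\left(-6,7 \right)} \left(-40\right)\right)}{43830 + 31373} = \frac{3914 + \left(-107 + \left(5 - -180\right) \left(-40\right)\right)}{43830 + 31373} = \frac{3914 + \left(-107 + \left(5 + 180\right) \left(-40\right)\right)}{75203} = \left(3914 + \left(-107 + 185 \left(-40\right)\right)\right) \frac{1}{75203} = \left(3914 - 7507\right) \frac{1}{75203} = \left(-3593\right) \frac{1}{75203} = - \frac{3593}{75203}$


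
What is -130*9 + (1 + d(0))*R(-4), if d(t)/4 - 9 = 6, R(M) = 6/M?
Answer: -2523/2 ≈ -1261.5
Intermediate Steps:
d(t) = 60 (d(t) = 36 + 4*6 = 36 + 24 = 60)
-130*9 + (1 + d(0))*R(-4) = -130*9 + (1 + 60)*(6/(-4)) = -1170 + 61*(6*(-¼)) = -1170 + 61*(-3/2) = -1170 - 183/2 = -2523/2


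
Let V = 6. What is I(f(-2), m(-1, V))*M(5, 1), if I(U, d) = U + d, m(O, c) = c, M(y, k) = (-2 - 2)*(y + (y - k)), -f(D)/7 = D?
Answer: -720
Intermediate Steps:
f(D) = -7*D
M(y, k) = -8*y + 4*k (M(y, k) = -4*(-k + 2*y) = -8*y + 4*k)
I(f(-2), m(-1, V))*M(5, 1) = (-7*(-2) + 6)*(-8*5 + 4*1) = (14 + 6)*(-40 + 4) = 20*(-36) = -720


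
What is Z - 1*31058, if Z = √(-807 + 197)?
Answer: -31058 + I*√610 ≈ -31058.0 + 24.698*I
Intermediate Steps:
Z = I*√610 (Z = √(-610) = I*√610 ≈ 24.698*I)
Z - 1*31058 = I*√610 - 1*31058 = I*√610 - 31058 = -31058 + I*√610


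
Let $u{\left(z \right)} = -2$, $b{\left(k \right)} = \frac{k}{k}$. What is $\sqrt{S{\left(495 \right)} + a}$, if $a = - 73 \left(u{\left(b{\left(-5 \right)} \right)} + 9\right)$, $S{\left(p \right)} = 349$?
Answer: $9 i \sqrt{2} \approx 12.728 i$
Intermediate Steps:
$b{\left(k \right)} = 1$
$a = -511$ ($a = - 73 \left(-2 + 9\right) = \left(-73\right) 7 = -511$)
$\sqrt{S{\left(495 \right)} + a} = \sqrt{349 - 511} = \sqrt{-162} = 9 i \sqrt{2}$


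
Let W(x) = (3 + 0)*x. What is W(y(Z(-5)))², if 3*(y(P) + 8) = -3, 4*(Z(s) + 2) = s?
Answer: 729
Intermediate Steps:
Z(s) = -2 + s/4
y(P) = -9 (y(P) = -8 + (⅓)*(-3) = -8 - 1 = -9)
W(x) = 3*x
W(y(Z(-5)))² = (3*(-9))² = (-27)² = 729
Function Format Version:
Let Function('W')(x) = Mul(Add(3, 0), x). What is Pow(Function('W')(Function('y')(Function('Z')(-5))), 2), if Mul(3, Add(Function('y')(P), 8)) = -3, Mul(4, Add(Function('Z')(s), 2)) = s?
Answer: 729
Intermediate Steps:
Function('Z')(s) = Add(-2, Mul(Rational(1, 4), s))
Function('y')(P) = -9 (Function('y')(P) = Add(-8, Mul(Rational(1, 3), -3)) = Add(-8, -1) = -9)
Function('W')(x) = Mul(3, x)
Pow(Function('W')(Function('y')(Function('Z')(-5))), 2) = Pow(Mul(3, -9), 2) = Pow(-27, 2) = 729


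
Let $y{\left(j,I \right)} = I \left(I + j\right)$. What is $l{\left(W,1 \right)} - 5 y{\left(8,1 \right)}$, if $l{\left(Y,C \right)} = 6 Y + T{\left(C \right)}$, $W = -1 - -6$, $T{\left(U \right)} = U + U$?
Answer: $-13$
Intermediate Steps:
$T{\left(U \right)} = 2 U$
$W = 5$ ($W = -1 + 6 = 5$)
$l{\left(Y,C \right)} = 2 C + 6 Y$ ($l{\left(Y,C \right)} = 6 Y + 2 C = 2 C + 6 Y$)
$l{\left(W,1 \right)} - 5 y{\left(8,1 \right)} = \left(2 \cdot 1 + 6 \cdot 5\right) - 5 \cdot 1 \left(1 + 8\right) = \left(2 + 30\right) - 5 \cdot 1 \cdot 9 = 32 - 45 = -13$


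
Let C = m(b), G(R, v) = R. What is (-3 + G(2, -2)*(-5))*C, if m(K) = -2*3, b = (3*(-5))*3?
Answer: 78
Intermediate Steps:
b = -45 (b = -15*3 = -45)
m(K) = -6
C = -6
(-3 + G(2, -2)*(-5))*C = (-3 + 2*(-5))*(-6) = (-3 - 10)*(-6) = -13*(-6) = 78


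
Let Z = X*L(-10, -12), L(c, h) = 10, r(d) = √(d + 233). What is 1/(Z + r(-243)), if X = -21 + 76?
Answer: 55/30251 - I*√10/302510 ≈ 0.0018181 - 1.0453e-5*I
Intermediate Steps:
r(d) = √(233 + d)
X = 55
Z = 550 (Z = 55*10 = 550)
1/(Z + r(-243)) = 1/(550 + √(233 - 243)) = 1/(550 + √(-10)) = 1/(550 + I*√10)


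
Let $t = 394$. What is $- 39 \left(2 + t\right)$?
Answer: $-15444$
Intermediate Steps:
$- 39 \left(2 + t\right) = - 39 \left(2 + 394\right) = \left(-39\right) 396 = -15444$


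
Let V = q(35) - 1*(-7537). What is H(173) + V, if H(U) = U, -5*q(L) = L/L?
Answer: 38549/5 ≈ 7709.8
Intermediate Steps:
q(L) = -⅕ (q(L) = -L/(5*L) = -⅕*1 = -⅕)
V = 37684/5 (V = -⅕ - 1*(-7537) = -⅕ + 7537 = 37684/5 ≈ 7536.8)
H(173) + V = 173 + 37684/5 = 38549/5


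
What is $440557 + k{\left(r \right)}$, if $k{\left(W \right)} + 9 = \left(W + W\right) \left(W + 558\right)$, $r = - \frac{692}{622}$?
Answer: $\frac{42490394244}{96721} \approx 4.3931 \cdot 10^{5}$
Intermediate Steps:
$r = - \frac{346}{311}$ ($r = - \frac{692}{622} = \left(-1\right) \frac{346}{311} = - \frac{346}{311} \approx -1.1125$)
$k{\left(W \right)} = -9 + 2 W \left(558 + W\right)$ ($k{\left(W \right)} = -9 + \left(W + W\right) \left(W + 558\right) = -9 + 2 W \left(558 + W\right)$)
$440557 + k{\left(r \right)} = 440557 + \left(-9 + 2 \left(- \frac{346}{311}\right)^{2} + 1116 \left(- \frac{346}{311}\right)\right) = 440557 - \frac{120719353}{96721} = \frac{42490394244}{96721}$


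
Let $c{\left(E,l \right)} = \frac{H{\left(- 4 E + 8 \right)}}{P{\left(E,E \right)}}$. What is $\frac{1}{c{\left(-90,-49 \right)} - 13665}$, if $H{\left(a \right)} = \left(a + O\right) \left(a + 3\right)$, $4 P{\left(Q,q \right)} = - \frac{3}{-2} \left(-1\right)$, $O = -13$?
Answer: $- \frac{3}{1094635} \approx -2.7406 \cdot 10^{-6}$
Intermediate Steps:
$P{\left(Q,q \right)} = - \frac{3}{8}$ ($P{\left(Q,q \right)} = \frac{- \frac{3}{-2} \left(-1\right)}{4} = \frac{\left(-3\right) \left(- \frac{1}{2}\right) \left(-1\right)}{4} = \frac{\frac{3}{2} \left(-1\right)}{4} = \frac{1}{4} \left(- \frac{3}{2}\right) = - \frac{3}{8}$)
$H{\left(a \right)} = \left(-13 + a\right) \left(3 + a\right)$ ($H{\left(a \right)} = \left(a - 13\right) \left(a + 3\right) = \left(-13 + a\right) \left(3 + a\right)$)
$c{\left(E,l \right)} = \frac{952}{3} - \frac{320 E}{3} - \frac{8 \left(8 - 4 E\right)^{2}}{3}$ ($c{\left(E,l \right)} = \frac{-39 + \left(- 4 E + 8\right)^{2} - 10 \left(- 4 E + 8\right)}{- \frac{3}{8}} = \left(-39 + \left(8 - 4 E\right)^{2} - 10 \left(8 - 4 E\right)\right) \left(- \frac{8}{3}\right) = \left(-39 + \left(8 - 4 E\right)^{2} + \left(-80 + 40 E\right)\right) \left(- \frac{8}{3}\right) = \left(-119 + \left(8 - 4 E\right)^{2} + 40 E\right) \left(- \frac{8}{3}\right) = \frac{952}{3} - \frac{320 E}{3} - \frac{8 \left(8 - 4 E\right)^{2}}{3}$)
$\frac{1}{c{\left(-90,-49 \right)} - 13665} = \frac{1}{\left(\frac{440}{3} + 64 \left(-90\right) - \frac{128 \left(-90\right)^{2}}{3}\right) - 13665} = \frac{1}{\left(\frac{440}{3} - 5760 - 345600\right) - 13665} = \frac{1}{- \frac{1053640}{3} - 13665} = \frac{1}{- \frac{1094635}{3}} = - \frac{3}{1094635}$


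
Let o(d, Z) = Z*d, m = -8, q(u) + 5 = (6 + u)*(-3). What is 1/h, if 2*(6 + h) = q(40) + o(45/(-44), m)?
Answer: -22/1615 ≈ -0.013622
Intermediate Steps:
q(u) = -23 - 3*u (q(u) = -5 + (6 + u)*(-3) = -5 + (-18 - 3*u) = -23 - 3*u)
h = -1615/22 (h = -6 + ((-23 - 3*40) - 360/(-44))/2 = -6 + ((-23 - 120) - 360*(-1)/44)/2 = -6 + (-143 - 8*(-45/44))/2 = -6 + (-143 + 90/11)/2 = -6 + (½)*(-1483/11) = -6 - 1483/22 = -1615/22 ≈ -73.409)
1/h = 1/(-1615/22) = -22/1615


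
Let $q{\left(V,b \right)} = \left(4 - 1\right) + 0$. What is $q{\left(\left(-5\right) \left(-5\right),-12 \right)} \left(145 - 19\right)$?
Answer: $378$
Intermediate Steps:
$q{\left(V,b \right)} = 3$ ($q{\left(V,b \right)} = 3 + 0 = 3$)
$q{\left(\left(-5\right) \left(-5\right),-12 \right)} \left(145 - 19\right) = 3 \left(145 - 19\right) = 3 \cdot 126 = 378$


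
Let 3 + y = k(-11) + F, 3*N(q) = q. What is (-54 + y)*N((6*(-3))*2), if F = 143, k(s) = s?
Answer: -900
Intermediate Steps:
N(q) = q/3
y = 129 (y = -3 + (-11 + 143) = -3 + 132 = 129)
(-54 + y)*N((6*(-3))*2) = (-54 + 129)*(((6*(-3))*2)/3) = 75*((-18*2)/3) = 75*((⅓)*(-36)) = 75*(-12) = -900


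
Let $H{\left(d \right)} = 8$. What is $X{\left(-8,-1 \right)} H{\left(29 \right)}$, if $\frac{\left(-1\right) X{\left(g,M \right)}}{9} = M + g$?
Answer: $648$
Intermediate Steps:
$X{\left(g,M \right)} = - 9 M - 9 g$ ($X{\left(g,M \right)} = - 9 \left(M + g\right) = - 9 M - 9 g$)
$X{\left(-8,-1 \right)} H{\left(29 \right)} = \left(\left(-9\right) \left(-1\right) - -72\right) 8 = \left(9 + 72\right) 8 = 81 \cdot 8 = 648$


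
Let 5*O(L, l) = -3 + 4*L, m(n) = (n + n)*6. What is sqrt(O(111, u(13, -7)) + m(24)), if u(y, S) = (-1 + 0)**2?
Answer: 3*sqrt(1045)/5 ≈ 19.396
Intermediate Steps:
u(y, S) = 1 (u(y, S) = (-1)**2 = 1)
m(n) = 12*n (m(n) = (2*n)*6 = 12*n)
O(L, l) = -3/5 + 4*L/5 (O(L, l) = (-3 + 4*L)/5 = -3/5 + 4*L/5)
sqrt(O(111, u(13, -7)) + m(24)) = sqrt((-3/5 + (4/5)*111) + 12*24) = sqrt((-3/5 + 444/5) + 288) = sqrt(441/5 + 288) = sqrt(1881/5) = 3*sqrt(1045)/5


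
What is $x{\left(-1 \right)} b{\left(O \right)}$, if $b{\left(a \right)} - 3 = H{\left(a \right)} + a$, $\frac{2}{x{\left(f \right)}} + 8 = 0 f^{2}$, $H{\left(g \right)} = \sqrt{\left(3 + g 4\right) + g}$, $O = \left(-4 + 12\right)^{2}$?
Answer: $- \frac{67}{4} - \frac{\sqrt{323}}{4} \approx -21.243$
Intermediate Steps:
$O = 64$ ($O = 8^{2} = 64$)
$H{\left(g \right)} = \sqrt{3 + 5 g}$ ($H{\left(g \right)} = \sqrt{\left(3 + 4 g\right) + g} = \sqrt{3 + 5 g}$)
$x{\left(f \right)} = - \frac{1}{4}$ ($x{\left(f \right)} = \frac{2}{-8 + 0 f^{2}} = \frac{2}{-8 + 0} = \frac{2}{-8} = 2 \left(- \frac{1}{8}\right) = - \frac{1}{4}$)
$b{\left(a \right)} = 3 + a + \sqrt{3 + 5 a}$ ($b{\left(a \right)} = 3 + \left(\sqrt{3 + 5 a} + a\right) = 3 + \left(a + \sqrt{3 + 5 a}\right) = 3 + a + \sqrt{3 + 5 a}$)
$x{\left(-1 \right)} b{\left(O \right)} = - \frac{3 + 64 + \sqrt{3 + 5 \cdot 64}}{4} = - \frac{3 + 64 + \sqrt{3 + 320}}{4} = - \frac{3 + 64 + \sqrt{323}}{4} = - \frac{67 + \sqrt{323}}{4} = - \frac{67}{4} - \frac{\sqrt{323}}{4}$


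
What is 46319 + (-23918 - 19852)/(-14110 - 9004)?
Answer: 535330568/11557 ≈ 46321.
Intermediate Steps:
46319 + (-23918 - 19852)/(-14110 - 9004) = 46319 - 43770/(-23114) = 46319 - 43770*(-1/23114) = 46319 + 21885/11557 = 535330568/11557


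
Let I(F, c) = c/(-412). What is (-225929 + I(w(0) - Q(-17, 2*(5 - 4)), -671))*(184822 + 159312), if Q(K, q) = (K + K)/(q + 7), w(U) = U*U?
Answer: -16016353743159/206 ≈ -7.7749e+10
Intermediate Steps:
w(U) = U²
Q(K, q) = 2*K/(7 + q) (Q(K, q) = (2*K)/(7 + q) = 2*K/(7 + q))
I(F, c) = -c/412 (I(F, c) = c*(-1/412) = -c/412)
(-225929 + I(w(0) - Q(-17, 2*(5 - 4)), -671))*(184822 + 159312) = (-225929 - 1/412*(-671))*(184822 + 159312) = (-225929 + 671/412)*344134 = -93082077/412*344134 = -16016353743159/206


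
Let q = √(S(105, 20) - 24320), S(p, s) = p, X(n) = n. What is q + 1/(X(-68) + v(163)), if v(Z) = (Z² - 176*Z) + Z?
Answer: -1/2024 + I*√24215 ≈ -0.00049407 + 155.61*I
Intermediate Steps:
v(Z) = Z² - 175*Z
q = I*√24215 (q = √(105 - 24320) = √(-24215) = I*√24215 ≈ 155.61*I)
q + 1/(X(-68) + v(163)) = I*√24215 + 1/(-68 + 163*(-175 + 163)) = I*√24215 + 1/(-68 + 163*(-12)) = I*√24215 + 1/(-68 - 1956) = I*√24215 + 1/(-2024) = I*√24215 - 1/2024 = -1/2024 + I*√24215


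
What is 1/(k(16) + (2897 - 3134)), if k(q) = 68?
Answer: -1/169 ≈ -0.0059172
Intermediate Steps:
1/(k(16) + (2897 - 3134)) = 1/(68 + (2897 - 3134)) = 1/(68 - 237) = 1/(-169) = -1/169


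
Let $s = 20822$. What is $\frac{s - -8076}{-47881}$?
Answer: $- \frac{28898}{47881} \approx -0.60354$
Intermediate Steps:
$\frac{s - -8076}{-47881} = \frac{20822 - -8076}{-47881} = \left(20822 + 8076\right) \left(- \frac{1}{47881}\right) = 28898 \left(- \frac{1}{47881}\right) = - \frac{28898}{47881}$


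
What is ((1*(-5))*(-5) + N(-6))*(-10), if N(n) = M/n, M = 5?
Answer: -725/3 ≈ -241.67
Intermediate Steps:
N(n) = 5/n
((1*(-5))*(-5) + N(-6))*(-10) = ((1*(-5))*(-5) + 5/(-6))*(-10) = (-5*(-5) + 5*(-⅙))*(-10) = (25 - ⅚)*(-10) = (145/6)*(-10) = -725/3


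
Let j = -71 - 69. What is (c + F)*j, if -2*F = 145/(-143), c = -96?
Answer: 1911770/143 ≈ 13369.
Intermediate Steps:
j = -140
F = 145/286 (F = -145/(2*(-143)) = -145*(-1)/(2*143) = -1/2*(-145/143) = 145/286 ≈ 0.50699)
(c + F)*j = (-96 + 145/286)*(-140) = -27311/286*(-140) = 1911770/143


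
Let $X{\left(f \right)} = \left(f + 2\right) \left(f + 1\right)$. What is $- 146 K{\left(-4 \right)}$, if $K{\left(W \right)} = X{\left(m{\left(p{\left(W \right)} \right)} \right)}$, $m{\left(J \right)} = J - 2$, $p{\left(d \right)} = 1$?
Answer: $0$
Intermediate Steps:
$m{\left(J \right)} = -2 + J$ ($m{\left(J \right)} = J - 2 = -2 + J$)
$X{\left(f \right)} = \left(1 + f\right) \left(2 + f\right)$ ($X{\left(f \right)} = \left(2 + f\right) \left(1 + f\right) = \left(1 + f\right) \left(2 + f\right)$)
$K{\left(W \right)} = 0$ ($K{\left(W \right)} = 2 + \left(-2 + 1\right)^{2} + 3 \left(-2 + 1\right) = 2 + \left(-1\right)^{2} + 3 \left(-1\right) = 2 + 1 - 3 = 0$)
$- 146 K{\left(-4 \right)} = \left(-146\right) 0 = 0$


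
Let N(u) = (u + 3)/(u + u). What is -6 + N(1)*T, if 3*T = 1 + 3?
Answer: -10/3 ≈ -3.3333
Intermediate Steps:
T = 4/3 (T = (1 + 3)/3 = (1/3)*4 = 4/3 ≈ 1.3333)
N(u) = (3 + u)/(2*u) (N(u) = (3 + u)/((2*u)) = (3 + u)*(1/(2*u)) = (3 + u)/(2*u))
-6 + N(1)*T = -6 + ((1/2)*(3 + 1)/1)*(4/3) = -6 + ((1/2)*1*4)*(4/3) = -6 + 2*(4/3) = -6 + 8/3 = -10/3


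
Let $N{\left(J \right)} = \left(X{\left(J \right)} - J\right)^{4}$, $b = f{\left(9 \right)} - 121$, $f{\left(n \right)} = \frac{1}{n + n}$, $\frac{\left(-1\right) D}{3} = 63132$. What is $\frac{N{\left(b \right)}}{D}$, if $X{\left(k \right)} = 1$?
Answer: $- \frac{23213364900625}{19882034496} \approx -1167.6$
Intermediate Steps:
$D = -189396$ ($D = \left(-3\right) 63132 = -189396$)
$f{\left(n \right)} = \frac{1}{2 n}$
$b = - \frac{2177}{18}$ ($b = \frac{1}{2 \cdot 9} - 121 = \frac{1}{2} \cdot \frac{1}{9} - 121 = \frac{1}{18} - 121 = - \frac{2177}{18} \approx -120.94$)
$N{\left(J \right)} = \left(1 - J\right)^{4}$
$\frac{N{\left(b \right)}}{D} = \frac{\left(-1 - \frac{2177}{18}\right)^{4}}{-189396} = \left(- \frac{2195}{18}\right)^{4} \left(- \frac{1}{189396}\right) = \frac{23213364900625}{104976} \left(- \frac{1}{189396}\right) = - \frac{23213364900625}{19882034496}$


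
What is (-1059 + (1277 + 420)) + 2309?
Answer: 2947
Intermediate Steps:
(-1059 + (1277 + 420)) + 2309 = (-1059 + 1697) + 2309 = 638 + 2309 = 2947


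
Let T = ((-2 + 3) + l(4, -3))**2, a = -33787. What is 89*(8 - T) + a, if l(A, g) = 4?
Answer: -35300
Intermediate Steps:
T = 25 (T = ((-2 + 3) + 4)**2 = (1 + 4)**2 = 5**2 = 25)
89*(8 - T) + a = 89*(8 - 1*25) - 33787 = 89*(8 - 25) - 33787 = 89*(-17) - 33787 = -1513 - 33787 = -35300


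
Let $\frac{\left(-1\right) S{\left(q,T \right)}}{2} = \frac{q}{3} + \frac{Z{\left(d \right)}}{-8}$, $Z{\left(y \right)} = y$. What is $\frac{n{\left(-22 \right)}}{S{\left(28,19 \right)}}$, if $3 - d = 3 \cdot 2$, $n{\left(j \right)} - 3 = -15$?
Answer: $\frac{144}{233} \approx 0.61803$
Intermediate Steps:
$n{\left(j \right)} = -12$ ($n{\left(j \right)} = 3 - 15 = -12$)
$d = -3$ ($d = 3 - 3 \cdot 2 = 3 - 6 = -3$)
$S{\left(q,T \right)} = - \frac{3}{4} - \frac{2 q}{3}$ ($S{\left(q,T \right)} = - 2 \left(\frac{q}{3} - \frac{3}{-8}\right) = - 2 \left(q \frac{1}{3} - - \frac{3}{8}\right) = - 2 \left(\frac{q}{3} + \frac{3}{8}\right) = - 2 \left(\frac{3}{8} + \frac{q}{3}\right) = - \frac{3}{4} - \frac{2 q}{3}$)
$\frac{n{\left(-22 \right)}}{S{\left(28,19 \right)}} = - \frac{12}{- \frac{3}{4} - \frac{56}{3}} = - \frac{12}{- \frac{233}{12}} = \left(-12\right) \left(- \frac{12}{233}\right) = \frac{144}{233}$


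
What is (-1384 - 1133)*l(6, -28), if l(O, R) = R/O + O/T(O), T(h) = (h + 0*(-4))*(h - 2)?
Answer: 44467/4 ≈ 11117.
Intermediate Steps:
T(h) = h*(-2 + h) (T(h) = (h + 0)*(-2 + h) = h*(-2 + h))
l(O, R) = 1/(-2 + O) + R/O (l(O, R) = R/O + O/((O*(-2 + O))) = R/O + O*(1/(O*(-2 + O))) = R/O + 1/(-2 + O) = 1/(-2 + O) + R/O)
(-1384 - 1133)*l(6, -28) = (-1384 - 1133)*((6 - 28*(-2 + 6))/(6*(-2 + 6))) = -839*(6 - 28*4)/(2*4) = -839*(6 - 112)/(2*4) = -839*(-106)/(2*4) = -2517*(-53/12) = 44467/4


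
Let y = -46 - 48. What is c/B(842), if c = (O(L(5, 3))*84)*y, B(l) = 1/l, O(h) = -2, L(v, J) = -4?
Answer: 13296864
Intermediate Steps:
y = -94
c = 15792 (c = -2*84*(-94) = -168*(-94) = 15792)
c/B(842) = 15792/(1/842) = 15792*842 = 13296864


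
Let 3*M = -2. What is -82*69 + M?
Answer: -16976/3 ≈ -5658.7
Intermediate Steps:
M = -⅔ (M = (⅓)*(-2) = -⅔ ≈ -0.66667)
-82*69 + M = -82*69 - ⅔ = -5658 - ⅔ = -16976/3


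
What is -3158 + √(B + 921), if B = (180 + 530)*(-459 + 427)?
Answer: -3158 + I*√21799 ≈ -3158.0 + 147.64*I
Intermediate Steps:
B = -22720 (B = 710*(-32) = -22720)
-3158 + √(B + 921) = -3158 + √(-22720 + 921) = -3158 + √(-21799) = -3158 + I*√21799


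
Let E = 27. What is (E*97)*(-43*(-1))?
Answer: 112617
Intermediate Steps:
(E*97)*(-43*(-1)) = (27*97)*(-43*(-1)) = 2619*43 = 112617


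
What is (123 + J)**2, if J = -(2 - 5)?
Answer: 15876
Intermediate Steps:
J = 3 (J = -1*(-3) = 3)
(123 + J)**2 = (123 + 3)**2 = 126**2 = 15876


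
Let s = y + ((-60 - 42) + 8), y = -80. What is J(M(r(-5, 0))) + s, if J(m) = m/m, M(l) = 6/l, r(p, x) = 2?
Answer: -173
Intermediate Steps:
J(m) = 1
s = -174 (s = -80 + ((-60 - 42) + 8) = -80 + (-102 + 8) = -80 - 94 = -174)
J(M(r(-5, 0))) + s = 1 - 174 = -173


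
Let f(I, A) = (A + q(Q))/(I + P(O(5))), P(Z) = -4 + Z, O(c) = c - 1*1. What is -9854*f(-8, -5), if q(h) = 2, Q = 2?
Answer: -14781/4 ≈ -3695.3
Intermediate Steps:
O(c) = -1 + c (O(c) = c - 1 = -1 + c)
f(I, A) = (2 + A)/I (f(I, A) = (A + 2)/(I + (-4 + (-1 + 5))) = (2 + A)/(I + (-4 + 4)) = (2 + A)/(I + 0) = (2 + A)/I)
-9854*f(-8, -5) = -9854*(2 - 5)/(-8) = -(-4927)*(-3)/4 = -9854*3/8 = -14781/4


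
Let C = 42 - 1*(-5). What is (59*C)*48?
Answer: 133104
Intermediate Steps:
C = 47 (C = 42 + 5 = 47)
(59*C)*48 = (59*47)*48 = 2773*48 = 133104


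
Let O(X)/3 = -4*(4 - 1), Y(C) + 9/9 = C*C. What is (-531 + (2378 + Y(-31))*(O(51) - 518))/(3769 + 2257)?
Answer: -1849783/6026 ≈ -306.97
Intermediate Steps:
Y(C) = -1 + C² (Y(C) = -1 + C*C = -1 + C²)
O(X) = -36 (O(X) = 3*(-4*(4 - 1)) = 3*(-4*3) = 3*(-12) = -36)
(-531 + (2378 + Y(-31))*(O(51) - 518))/(3769 + 2257) = (-531 + (2378 + (-1 + (-31)²))*(-36 - 518))/(3769 + 2257) = (-531 + (2378 + (-1 + 961))*(-554))/6026 = (-531 + (2378 + 960)*(-554))*(1/6026) = (-531 + 3338*(-554))*(1/6026) = (-531 - 1849252)*(1/6026) = -1849783*1/6026 = -1849783/6026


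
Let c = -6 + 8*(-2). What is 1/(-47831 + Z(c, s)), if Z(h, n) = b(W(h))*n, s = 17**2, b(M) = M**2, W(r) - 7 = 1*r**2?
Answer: 1/69624578 ≈ 1.4363e-8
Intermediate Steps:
W(r) = 7 + r**2 (W(r) = 7 + 1*r**2 = 7 + r**2)
s = 289
c = -22 (c = -6 - 16 = -22)
Z(h, n) = n*(7 + h**2)**2 (Z(h, n) = (7 + h**2)**2*n = n*(7 + h**2)**2)
1/(-47831 + Z(c, s)) = 1/(-47831 + 289*(7 + (-22)**2)**2) = 1/(-47831 + 289*(7 + 484)**2) = 1/(-47831 + 289*491**2) = 1/(-47831 + 289*241081) = 1/(-47831 + 69672409) = 1/69624578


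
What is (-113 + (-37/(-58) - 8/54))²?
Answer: 31043268481/2452356 ≈ 12659.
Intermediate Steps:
(-113 + (-37/(-58) - 8/54))² = (-113 + (-37*(-1/58) - 8*1/54))² = (-113 + (37/58 - 4/27))² = (-113 + 767/1566)² = (-176191/1566)² = 31043268481/2452356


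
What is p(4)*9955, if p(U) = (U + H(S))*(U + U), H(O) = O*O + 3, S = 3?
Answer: 1274240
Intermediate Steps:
H(O) = 3 + O² (H(O) = O² + 3 = 3 + O²)
p(U) = 2*U*(12 + U) (p(U) = (U + (3 + 3²))*(U + U) = (U + (3 + 9))*(2*U) = (U + 12)*(2*U) = (12 + U)*(2*U) = 2*U*(12 + U))
p(4)*9955 = (2*4*(12 + 4))*9955 = (2*4*16)*9955 = 128*9955 = 1274240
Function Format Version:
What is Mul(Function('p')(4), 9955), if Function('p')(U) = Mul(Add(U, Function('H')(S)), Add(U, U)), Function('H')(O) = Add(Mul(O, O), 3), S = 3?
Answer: 1274240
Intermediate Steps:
Function('H')(O) = Add(3, Pow(O, 2)) (Function('H')(O) = Add(Pow(O, 2), 3) = Add(3, Pow(O, 2)))
Function('p')(U) = Mul(2, U, Add(12, U)) (Function('p')(U) = Mul(Add(U, Add(3, Pow(3, 2))), Add(U, U)) = Mul(Add(U, Add(3, 9)), Mul(2, U)) = Mul(Add(U, 12), Mul(2, U)) = Mul(Add(12, U), Mul(2, U)) = Mul(2, U, Add(12, U)))
Mul(Function('p')(4), 9955) = Mul(Mul(2, 4, Add(12, 4)), 9955) = Mul(Mul(2, 4, 16), 9955) = Mul(128, 9955) = 1274240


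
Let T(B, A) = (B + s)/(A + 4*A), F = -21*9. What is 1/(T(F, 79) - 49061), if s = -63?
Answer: -395/19379347 ≈ -2.0383e-5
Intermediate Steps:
F = -189
T(B, A) = (-63 + B)/(5*A) (T(B, A) = (B - 63)/(A + 4*A) = (-63 + B)/((5*A)) = (-63 + B)*(1/(5*A)) = (-63 + B)/(5*A))
1/(T(F, 79) - 49061) = 1/((⅕)*(-63 - 189)/79 - 49061) = 1/((⅕)*(1/79)*(-252) - 49061) = 1/(-252/395 - 49061) = 1/(-19379347/395) = -395/19379347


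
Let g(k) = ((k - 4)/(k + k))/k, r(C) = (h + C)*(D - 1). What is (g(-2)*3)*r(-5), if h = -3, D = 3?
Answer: 36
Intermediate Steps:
r(C) = -6 + 2*C (r(C) = (-3 + C)*(3 - 1) = (-3 + C)*2 = -6 + 2*C)
g(k) = (-4 + k)/(2*k**2) (g(k) = ((-4 + k)/((2*k)))/k = ((-4 + k)*(1/(2*k)))/k = ((-4 + k)/(2*k))/k = (-4 + k)/(2*k**2))
(g(-2)*3)*r(-5) = (((1/2)*(-4 - 2)/(-2)**2)*3)*(-6 + 2*(-5)) = (((1/2)*(1/4)*(-6))*3)*(-6 - 10) = -3/4*3*(-16) = -9/4*(-16) = 36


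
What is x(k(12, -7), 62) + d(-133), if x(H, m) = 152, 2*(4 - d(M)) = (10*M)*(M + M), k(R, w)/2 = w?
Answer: -176734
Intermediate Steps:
k(R, w) = 2*w
d(M) = 4 - 10*M² (d(M) = 4 - 10*M*(M + M)/2 = 4 - 10*M*2*M/2 = 4 - 10*M²)
x(k(12, -7), 62) + d(-133) = 152 + (4 - 10*(-133)²) = 152 + (4 - 10*17689) = 152 + (4 - 176890) = 152 - 176886 = -176734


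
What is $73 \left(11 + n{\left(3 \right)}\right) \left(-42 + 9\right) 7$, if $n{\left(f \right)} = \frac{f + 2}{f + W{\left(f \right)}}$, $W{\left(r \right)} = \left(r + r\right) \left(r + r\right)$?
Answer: $- \frac{2439514}{13} \approx -1.8766 \cdot 10^{5}$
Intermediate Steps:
$W{\left(r \right)} = 4 r^{2}$ ($W{\left(r \right)} = 2 r 2 r = 4 r^{2}$)
$n{\left(f \right)} = \frac{2 + f}{f + 4 f^{2}}$ ($n{\left(f \right)} = \frac{f + 2}{f + 4 f^{2}} = \frac{2 + f}{f + 4 f^{2}}$)
$73 \left(11 + n{\left(3 \right)}\right) \left(-42 + 9\right) 7 = 73 \left(11 + \frac{2 + 3}{3 \left(1 + 4 \cdot 3\right)}\right) \left(-42 + 9\right) 7 = 73 \left(11 + \frac{1}{3} \frac{1}{1 + 12} \cdot 5\right) \left(-33\right) 7 = 73 \left(11 + \frac{1}{3} \cdot \frac{1}{13} \cdot 5\right) \left(-33\right) 7 = 73 \left(11 + \frac{5}{39}\right) \left(-33\right) 7 = 73 \cdot \frac{434}{39} \left(-33\right) 7 = 73 \left(- \frac{4774}{13}\right) 7 = \left(- \frac{348502}{13}\right) 7 = - \frac{2439514}{13}$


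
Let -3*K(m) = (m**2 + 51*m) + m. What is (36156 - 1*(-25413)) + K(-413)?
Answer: 35614/3 ≈ 11871.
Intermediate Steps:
K(m) = -52*m/3 - m**2/3 (K(m) = -((m**2 + 51*m) + m)/3 = -(m**2 + 52*m)/3 = -52*m/3 - m**2/3)
(36156 - 1*(-25413)) + K(-413) = (36156 - 1*(-25413)) - 1/3*(-413)*(52 - 413) = (36156 + 25413) - 1/3*(-413)*(-361) = 61569 - 149093/3 = 35614/3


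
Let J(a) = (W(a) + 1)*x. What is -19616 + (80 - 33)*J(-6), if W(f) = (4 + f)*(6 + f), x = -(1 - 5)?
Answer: -19428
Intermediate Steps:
x = 4 (x = -1*(-4) = 4)
J(a) = 100 + 4*a² + 40*a (J(a) = ((24 + a² + 10*a) + 1)*4 = (25 + a² + 10*a)*4 = 100 + 4*a² + 40*a)
-19616 + (80 - 33)*J(-6) = -19616 + (80 - 33)*(100 + 4*(-6)² + 40*(-6)) = -19616 + 47*(100 + 4*36 - 240) = -19616 + 47*(100 + 144 - 240) = -19616 + 47*4 = -19616 + 188 = -19428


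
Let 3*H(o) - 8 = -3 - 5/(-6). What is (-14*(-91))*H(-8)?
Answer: 22295/9 ≈ 2477.2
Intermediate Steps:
H(o) = 35/18 (H(o) = 8/3 + (-3 - 5/(-6))/3 = 8/3 + (-3 - 5*(-1/6))/3 = 8/3 + (-3 + 5/6)/3 = 8/3 + (1/3)*(-13/6) = 8/3 - 13/18 = 35/18)
(-14*(-91))*H(-8) = -14*(-91)*(35/18) = 1274*(35/18) = 22295/9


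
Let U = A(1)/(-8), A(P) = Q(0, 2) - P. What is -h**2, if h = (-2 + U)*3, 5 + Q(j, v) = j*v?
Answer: -225/16 ≈ -14.063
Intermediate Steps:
Q(j, v) = -5 + j*v
A(P) = -5 - P (A(P) = (-5 + 0*2) - P = (-5 + 0) - P = -5 - P)
U = 3/4 (U = (-5 - 1*1)/(-8) = (-5 - 1)*(-1/8) = -6*(-1/8) = 3/4 ≈ 0.75000)
h = -15/4 (h = (-2 + 3/4)*3 = -5/4*3 = -15/4 ≈ -3.7500)
-h**2 = -(-15/4)**2 = -1*225/16 = -225/16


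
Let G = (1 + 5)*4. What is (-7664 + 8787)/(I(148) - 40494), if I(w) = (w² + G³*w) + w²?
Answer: 1123/2049266 ≈ 0.00054800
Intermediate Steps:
G = 24 (G = 6*4 = 24)
I(w) = 2*w² + 13824*w (I(w) = (w² + 24³*w) + w² = (w² + 13824*w) + w² = 2*w² + 13824*w)
(-7664 + 8787)/(I(148) - 40494) = (-7664 + 8787)/(2*148*(6912 + 148) - 40494) = 1123/(2*148*7060 - 40494) = 1123/(2089760 - 40494) = 1123/2049266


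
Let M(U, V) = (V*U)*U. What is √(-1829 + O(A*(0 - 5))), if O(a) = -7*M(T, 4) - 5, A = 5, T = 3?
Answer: I*√2086 ≈ 45.673*I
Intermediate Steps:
M(U, V) = V*U² (M(U, V) = (U*V)*U = V*U²)
O(a) = -257 (O(a) = -28*3² - 5 = -28*9 - 5 = -7*36 - 5 = -252 - 5 = -257)
√(-1829 + O(A*(0 - 5))) = √(-1829 - 257) = √(-2086) = I*√2086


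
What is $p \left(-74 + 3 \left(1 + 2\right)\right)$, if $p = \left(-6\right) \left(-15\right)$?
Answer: $-5850$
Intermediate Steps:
$p = 90$
$p \left(-74 + 3 \left(1 + 2\right)\right) = 90 \left(-74 + 3 \left(1 + 2\right)\right) = 90 \left(-74 + 3 \cdot 3\right) = 90 \left(-74 + 9\right) = 90 \left(-65\right) = -5850$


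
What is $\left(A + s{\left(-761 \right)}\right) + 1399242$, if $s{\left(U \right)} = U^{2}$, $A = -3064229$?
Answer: $-1085866$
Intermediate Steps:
$\left(A + s{\left(-761 \right)}\right) + 1399242 = \left(-3064229 + \left(-761\right)^{2}\right) + 1399242 = \left(-3064229 + 579121\right) + 1399242 = -2485108 + 1399242 = -1085866$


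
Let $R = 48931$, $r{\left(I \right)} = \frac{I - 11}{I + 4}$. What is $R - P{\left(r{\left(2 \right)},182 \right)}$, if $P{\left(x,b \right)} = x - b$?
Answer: $\frac{98229}{2} \approx 49115.0$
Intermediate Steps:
$r{\left(I \right)} = \frac{-11 + I}{4 + I}$
$R - P{\left(r{\left(2 \right)},182 \right)} = 48931 - \left(\frac{-11 + 2}{4 + 2} - 182\right) = 48931 - \left(\frac{1}{6} \left(-9\right) - 182\right) = 48931 - \left(- \frac{3}{2} - 182\right) = 48931 - - \frac{367}{2} = 48931 + \frac{367}{2} = \frac{98229}{2}$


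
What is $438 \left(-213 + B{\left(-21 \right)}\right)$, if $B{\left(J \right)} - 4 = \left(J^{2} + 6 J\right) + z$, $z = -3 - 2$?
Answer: $44238$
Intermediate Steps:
$z = -5$
$B{\left(J \right)} = -1 + J^{2} + 6 J$ ($B{\left(J \right)} = 4 - \left(5 - J^{2} - 6 J\right) = 4 + \left(-5 + J^{2} + 6 J\right) = -1 + J^{2} + 6 J$)
$438 \left(-213 + B{\left(-21 \right)}\right) = 438 \left(-213 + \left(-1 + \left(-21\right)^{2} + 6 \left(-21\right)\right)\right) = 438 \left(-213 - -314\right) = 438 \left(-213 + 314\right) = 438 \cdot 101 = 44238$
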